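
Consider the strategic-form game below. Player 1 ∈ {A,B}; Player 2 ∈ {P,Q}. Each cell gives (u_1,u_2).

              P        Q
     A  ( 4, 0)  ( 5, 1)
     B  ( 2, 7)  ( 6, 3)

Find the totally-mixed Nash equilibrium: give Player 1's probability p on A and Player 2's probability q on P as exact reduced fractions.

P1 indiff ⇒ q·4+(1-q)·5 = q·2+(1-q)·6 ⇒ q(2) = (1-q)(1) ⇒ q = 1/3
P2 indiff ⇒ p·0+(1-p)·7 = p·1+(1-p)·3 ⇒ p(-1) = (1-p)(-4) ⇒ p = 4/5

P1 mixes 4/5 on A; P2 mixes 1/3 on P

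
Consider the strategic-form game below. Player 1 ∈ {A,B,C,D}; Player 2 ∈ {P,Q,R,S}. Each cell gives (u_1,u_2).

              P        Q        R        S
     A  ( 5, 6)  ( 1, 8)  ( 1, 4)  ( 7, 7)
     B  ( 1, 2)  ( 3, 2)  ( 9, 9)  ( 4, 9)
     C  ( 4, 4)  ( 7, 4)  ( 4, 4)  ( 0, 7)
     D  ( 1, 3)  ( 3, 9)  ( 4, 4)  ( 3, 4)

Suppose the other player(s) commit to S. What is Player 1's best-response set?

u_1(A vs S) = 7
u_1(B vs S) = 4
u_1(C vs S) = 0
u_1(D vs S) = 3
max payoff 7 at {A}

P1 best: {A}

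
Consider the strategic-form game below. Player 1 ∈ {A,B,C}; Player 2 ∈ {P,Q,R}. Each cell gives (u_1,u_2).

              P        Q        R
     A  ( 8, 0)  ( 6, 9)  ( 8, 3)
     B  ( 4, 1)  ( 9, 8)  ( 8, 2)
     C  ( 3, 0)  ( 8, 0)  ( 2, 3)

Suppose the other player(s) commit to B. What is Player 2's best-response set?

u_2(P vs B) = 1
u_2(Q vs B) = 8
u_2(R vs B) = 2
max payoff 8 at {Q}

BR_2 = {Q}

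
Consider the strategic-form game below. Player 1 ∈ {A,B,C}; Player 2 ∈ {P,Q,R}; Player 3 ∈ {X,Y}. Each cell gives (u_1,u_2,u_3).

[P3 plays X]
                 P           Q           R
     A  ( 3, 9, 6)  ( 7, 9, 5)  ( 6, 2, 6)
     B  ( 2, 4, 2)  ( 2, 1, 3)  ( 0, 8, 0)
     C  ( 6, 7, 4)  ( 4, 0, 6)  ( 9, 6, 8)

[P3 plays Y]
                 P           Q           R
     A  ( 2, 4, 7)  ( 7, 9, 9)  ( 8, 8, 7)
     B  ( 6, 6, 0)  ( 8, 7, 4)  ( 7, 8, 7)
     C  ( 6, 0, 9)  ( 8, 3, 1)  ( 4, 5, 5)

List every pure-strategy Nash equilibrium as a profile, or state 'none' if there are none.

Equilibria: none

(A,P,X): not NE [P1→C gives 6>3; P3→Y gives 7>6]
(A,P,Y): not NE [P1→C gives 6>2; P2→Q gives 9>4]
(A,Q,X): not NE [P3→Y gives 9>5]
(A,Q,Y): not NE [P1→C gives 8>7]
(A,R,X): not NE [P1→C gives 9>6; P2→Q gives 9>2; P3→Y gives 7>6]
(A,R,Y): not NE [P2→Q gives 9>8]
(B,P,X): not NE [P1→C gives 6>2; P2→R gives 8>4]
(B,P,Y): not NE [P2→R gives 8>6; P3→X gives 2>0]
(B,Q,X): not NE [P1→A gives 7>2; P2→R gives 8>1; P3→Y gives 4>3]
(B,Q,Y): not NE [P2→R gives 8>7]
(B,R,X): not NE [P1→C gives 9>0; P3→Y gives 7>0]
(B,R,Y): not NE [P1→A gives 8>7]
(C,P,X): not NE [P3→Y gives 9>4]
(C,P,Y): not NE [P2→R gives 5>0]
(C,Q,X): not NE [P1→A gives 7>4; P2→P gives 7>0]
(C,Q,Y): not NE [P2→R gives 5>3; P3→X gives 6>1]
(C,R,X): not NE [P2→P gives 7>6]
(C,R,Y): not NE [P1→A gives 8>4; P3→X gives 8>5]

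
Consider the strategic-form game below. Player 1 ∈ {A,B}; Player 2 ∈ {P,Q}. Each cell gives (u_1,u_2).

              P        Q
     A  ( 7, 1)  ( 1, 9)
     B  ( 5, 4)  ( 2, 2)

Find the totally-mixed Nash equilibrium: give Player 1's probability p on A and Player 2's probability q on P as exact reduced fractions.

p=1/5, q=1/3

P1 indiff ⇒ q·7+(1-q)·1 = q·5+(1-q)·2 ⇒ q(2) = (1-q)(1) ⇒ q = 1/3
P2 indiff ⇒ p·1+(1-p)·4 = p·9+(1-p)·2 ⇒ p(-8) = (1-p)(-2) ⇒ p = 1/5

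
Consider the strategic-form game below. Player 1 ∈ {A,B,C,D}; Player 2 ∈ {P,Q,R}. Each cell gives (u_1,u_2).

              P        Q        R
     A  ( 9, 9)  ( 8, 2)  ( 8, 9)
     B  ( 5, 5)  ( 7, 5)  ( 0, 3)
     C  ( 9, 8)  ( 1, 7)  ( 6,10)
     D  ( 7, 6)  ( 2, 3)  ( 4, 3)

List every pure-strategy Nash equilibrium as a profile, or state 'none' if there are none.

PSNE = {(A,P), (A,R)}

(A,P): NE
(A,Q): not NE [P2→R gives 9>2]
(A,R): NE
(B,P): not NE [P1→C gives 9>5]
(B,Q): not NE [P1→A gives 8>7]
(B,R): not NE [P1→A gives 8>0; P2→Q gives 5>3]
(C,P): not NE [P2→R gives 10>8]
(C,Q): not NE [P1→A gives 8>1; P2→R gives 10>7]
(C,R): not NE [P1→A gives 8>6]
(D,P): not NE [P1→C gives 9>7]
(D,Q): not NE [P1→A gives 8>2; P2→P gives 6>3]
(D,R): not NE [P1→A gives 8>4; P2→P gives 6>3]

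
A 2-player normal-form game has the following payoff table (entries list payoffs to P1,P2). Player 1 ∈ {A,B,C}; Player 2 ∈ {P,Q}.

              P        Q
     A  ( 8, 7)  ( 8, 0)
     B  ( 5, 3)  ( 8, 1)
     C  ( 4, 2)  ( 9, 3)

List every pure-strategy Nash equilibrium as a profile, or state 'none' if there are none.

(A,P): NE
(A,Q): not NE [P1→C gives 9>8; P2→P gives 7>0]
(B,P): not NE [P1→A gives 8>5]
(B,Q): not NE [P1→C gives 9>8; P2→P gives 3>1]
(C,P): not NE [P1→A gives 8>4; P2→Q gives 3>2]
(C,Q): NE

NE set: (A,P), (C,Q)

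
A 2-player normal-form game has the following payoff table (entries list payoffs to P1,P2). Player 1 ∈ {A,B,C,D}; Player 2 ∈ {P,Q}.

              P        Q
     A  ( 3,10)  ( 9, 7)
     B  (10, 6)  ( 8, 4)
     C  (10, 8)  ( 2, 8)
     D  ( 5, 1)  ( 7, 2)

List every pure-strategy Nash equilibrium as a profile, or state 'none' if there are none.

(A,P): not NE [P1→C gives 10>3]
(A,Q): not NE [P2→P gives 10>7]
(B,P): NE
(B,Q): not NE [P1→A gives 9>8; P2→P gives 6>4]
(C,P): NE
(C,Q): not NE [P1→A gives 9>2]
(D,P): not NE [P1→C gives 10>5; P2→Q gives 2>1]
(D,Q): not NE [P1→A gives 9>7]

Nash profiles: (B,P), (C,P)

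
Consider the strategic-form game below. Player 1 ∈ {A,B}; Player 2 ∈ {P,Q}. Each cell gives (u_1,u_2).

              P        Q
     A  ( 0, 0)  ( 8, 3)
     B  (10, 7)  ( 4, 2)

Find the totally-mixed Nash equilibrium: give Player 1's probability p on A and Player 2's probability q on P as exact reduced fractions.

P1 indiff ⇒ q·0+(1-q)·8 = q·10+(1-q)·4 ⇒ q(-10) = (1-q)(-4) ⇒ q = 2/7
P2 indiff ⇒ p·0+(1-p)·7 = p·3+(1-p)·2 ⇒ p(-3) = (1-p)(-5) ⇒ p = 5/8

p=5/8, q=2/7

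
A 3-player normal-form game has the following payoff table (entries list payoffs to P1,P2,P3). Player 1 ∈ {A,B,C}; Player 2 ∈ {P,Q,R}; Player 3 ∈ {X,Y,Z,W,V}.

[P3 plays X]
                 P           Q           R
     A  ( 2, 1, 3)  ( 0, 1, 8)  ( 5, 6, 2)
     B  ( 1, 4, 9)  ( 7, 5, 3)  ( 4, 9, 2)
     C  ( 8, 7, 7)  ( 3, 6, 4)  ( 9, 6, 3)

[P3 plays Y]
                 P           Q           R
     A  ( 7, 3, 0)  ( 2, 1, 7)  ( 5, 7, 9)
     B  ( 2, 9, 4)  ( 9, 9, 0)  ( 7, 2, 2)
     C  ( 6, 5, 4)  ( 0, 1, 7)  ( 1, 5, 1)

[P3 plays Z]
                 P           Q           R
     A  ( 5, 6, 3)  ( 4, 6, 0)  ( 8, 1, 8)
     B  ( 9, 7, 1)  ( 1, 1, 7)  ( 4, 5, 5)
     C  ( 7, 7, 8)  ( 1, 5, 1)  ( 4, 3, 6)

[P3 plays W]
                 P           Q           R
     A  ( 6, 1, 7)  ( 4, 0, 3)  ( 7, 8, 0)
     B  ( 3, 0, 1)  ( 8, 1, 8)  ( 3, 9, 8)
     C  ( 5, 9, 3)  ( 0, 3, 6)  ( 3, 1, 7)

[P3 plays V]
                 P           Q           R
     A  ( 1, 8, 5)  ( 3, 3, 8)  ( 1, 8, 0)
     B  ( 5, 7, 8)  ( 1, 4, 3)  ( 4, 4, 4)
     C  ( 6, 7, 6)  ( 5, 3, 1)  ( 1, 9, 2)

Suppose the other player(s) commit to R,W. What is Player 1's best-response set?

u_1(A vs R,W) = 7
u_1(B vs R,W) = 3
u_1(C vs R,W) = 3
max payoff 7 at {A}

P1 best: {A}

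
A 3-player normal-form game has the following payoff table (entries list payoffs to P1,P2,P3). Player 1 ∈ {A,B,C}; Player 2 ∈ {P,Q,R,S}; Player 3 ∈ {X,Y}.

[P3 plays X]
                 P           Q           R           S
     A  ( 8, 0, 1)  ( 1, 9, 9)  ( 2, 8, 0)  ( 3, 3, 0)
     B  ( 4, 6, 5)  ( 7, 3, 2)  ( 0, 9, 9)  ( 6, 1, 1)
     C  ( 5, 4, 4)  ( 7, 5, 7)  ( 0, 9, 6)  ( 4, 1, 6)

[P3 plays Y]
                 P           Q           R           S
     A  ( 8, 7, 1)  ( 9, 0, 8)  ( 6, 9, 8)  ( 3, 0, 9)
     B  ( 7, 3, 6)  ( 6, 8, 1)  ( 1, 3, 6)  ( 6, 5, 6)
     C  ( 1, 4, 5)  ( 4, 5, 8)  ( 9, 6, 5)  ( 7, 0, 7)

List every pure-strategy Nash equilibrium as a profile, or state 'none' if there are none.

No pure NE.

(A,P,X): not NE [P2→Q gives 9>0]
(A,P,Y): not NE [P2→R gives 9>7]
(A,Q,X): not NE [P1→C gives 7>1]
(A,Q,Y): not NE [P2→R gives 9>0; P3→X gives 9>8]
(A,R,X): not NE [P2→Q gives 9>8; P3→Y gives 8>0]
(A,R,Y): not NE [P1→C gives 9>6]
(A,S,X): not NE [P1→B gives 6>3; P2→Q gives 9>3; P3→Y gives 9>0]
(A,S,Y): not NE [P1→C gives 7>3; P2→R gives 9>0]
(B,P,X): not NE [P1→A gives 8>4; P2→R gives 9>6; P3→Y gives 6>5]
(B,P,Y): not NE [P1→A gives 8>7; P2→Q gives 8>3]
(B,Q,X): not NE [P2→R gives 9>3]
(B,Q,Y): not NE [P1→A gives 9>6; P3→X gives 2>1]
(B,R,X): not NE [P1→A gives 2>0]
(B,R,Y): not NE [P1→C gives 9>1; P2→Q gives 8>3; P3→X gives 9>6]
(B,S,X): not NE [P2→R gives 9>1; P3→Y gives 6>1]
(B,S,Y): not NE [P1→C gives 7>6; P2→Q gives 8>5]
(C,P,X): not NE [P1→A gives 8>5; P2→R gives 9>4; P3→Y gives 5>4]
(C,P,Y): not NE [P1→A gives 8>1; P2→R gives 6>4]
(C,Q,X): not NE [P2→R gives 9>5; P3→Y gives 8>7]
(C,Q,Y): not NE [P1→A gives 9>4; P2→R gives 6>5]
(C,R,X): not NE [P1→A gives 2>0]
(C,R,Y): not NE [P3→X gives 6>5]
(C,S,X): not NE [P1→B gives 6>4; P2→R gives 9>1; P3→Y gives 7>6]
(C,S,Y): not NE [P2→R gives 6>0]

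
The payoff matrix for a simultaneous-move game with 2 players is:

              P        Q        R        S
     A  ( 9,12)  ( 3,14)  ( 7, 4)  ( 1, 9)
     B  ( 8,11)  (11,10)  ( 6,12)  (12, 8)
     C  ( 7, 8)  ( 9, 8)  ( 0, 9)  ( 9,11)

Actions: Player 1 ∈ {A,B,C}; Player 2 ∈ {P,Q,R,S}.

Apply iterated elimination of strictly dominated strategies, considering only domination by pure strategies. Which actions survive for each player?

IESDS → P1:{A,B} P2:{P,Q,R}

P1 drop C (B beats it: P:8>7 Q:11>9 R:6>0 S:12>9)
P2 drop S (P beats it: A:12>9 B:11>8)
P1→{A,B} P2→{P,Q,R}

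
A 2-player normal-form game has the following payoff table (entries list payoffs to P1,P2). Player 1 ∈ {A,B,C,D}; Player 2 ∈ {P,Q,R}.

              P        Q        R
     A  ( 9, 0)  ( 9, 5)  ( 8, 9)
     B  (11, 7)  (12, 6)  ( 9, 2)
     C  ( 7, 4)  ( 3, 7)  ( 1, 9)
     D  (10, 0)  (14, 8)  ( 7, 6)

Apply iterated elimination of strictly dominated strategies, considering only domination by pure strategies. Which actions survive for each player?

P1 drop A (B beats it: P:11>9 Q:12>9 R:9>8)
P1 drop C (B beats it: P:11>7 Q:12>3 R:9>1)
P2 drop R (Q beats it: B:6>2 D:8>6)
P1→{B,D} P2→{P,Q}

IESDS → P1:{B,D} P2:{P,Q}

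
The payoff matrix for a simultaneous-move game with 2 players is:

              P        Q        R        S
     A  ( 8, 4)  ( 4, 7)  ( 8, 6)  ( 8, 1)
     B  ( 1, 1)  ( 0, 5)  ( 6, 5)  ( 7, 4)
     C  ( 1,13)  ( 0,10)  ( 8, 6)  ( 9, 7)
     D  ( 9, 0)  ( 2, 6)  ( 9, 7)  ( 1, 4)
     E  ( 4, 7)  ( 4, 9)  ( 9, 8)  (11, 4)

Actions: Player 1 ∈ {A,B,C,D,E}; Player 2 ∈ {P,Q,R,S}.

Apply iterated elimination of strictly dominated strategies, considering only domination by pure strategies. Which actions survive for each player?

P1 drop B (A beats it: P:8>1 Q:4>0 R:8>6 S:8>7)
P1 drop C (E beats it: P:4>1 Q:4>0 R:9>8 S:11>9)
P2 drop P (Q beats it: A:7>4 D:6>0 E:9>7)
P2 drop S (Q beats it: A:7>1 D:6>4 E:9>4)
P1→{A,D,E} P2→{Q,R}

IESDS → P1:{A,D,E} P2:{Q,R}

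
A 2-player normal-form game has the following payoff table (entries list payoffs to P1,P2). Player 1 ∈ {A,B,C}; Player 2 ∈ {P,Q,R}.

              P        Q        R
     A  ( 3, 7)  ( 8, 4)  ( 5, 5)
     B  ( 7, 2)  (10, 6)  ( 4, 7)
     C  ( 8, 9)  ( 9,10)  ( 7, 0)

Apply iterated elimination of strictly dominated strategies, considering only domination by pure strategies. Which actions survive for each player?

Survivors P1:{B,C} P2:{Q,R}

P1 drop A (C beats it: P:8>3 Q:9>8 R:7>5)
P2 drop P (Q beats it: B:6>2 C:10>9)
P1→{B,C} P2→{Q,R}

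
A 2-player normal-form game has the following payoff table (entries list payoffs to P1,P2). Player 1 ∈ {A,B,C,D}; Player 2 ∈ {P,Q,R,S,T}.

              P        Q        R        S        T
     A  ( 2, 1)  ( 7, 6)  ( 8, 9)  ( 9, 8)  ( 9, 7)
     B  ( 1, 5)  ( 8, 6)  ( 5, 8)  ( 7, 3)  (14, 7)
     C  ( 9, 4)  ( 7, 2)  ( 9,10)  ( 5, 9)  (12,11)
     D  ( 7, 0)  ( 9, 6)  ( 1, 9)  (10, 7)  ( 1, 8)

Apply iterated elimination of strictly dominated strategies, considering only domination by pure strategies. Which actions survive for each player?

P2 drop P (R beats it: A:9>1 B:8>5 C:10>4 D:9>0)
P2 drop Q (R beats it: A:9>6 B:8>6 C:10>2 D:9>6)
P2 drop S (R beats it: A:9>8 B:8>3 C:10>9 D:9>7)
P1 drop A (C beats it: R:9>8 T:12>9)
P1 drop D (B beats it: R:5>1 T:14>1)
P1→{B,C} P2→{R,T}

Remaining: P1:{B,C} P2:{R,T}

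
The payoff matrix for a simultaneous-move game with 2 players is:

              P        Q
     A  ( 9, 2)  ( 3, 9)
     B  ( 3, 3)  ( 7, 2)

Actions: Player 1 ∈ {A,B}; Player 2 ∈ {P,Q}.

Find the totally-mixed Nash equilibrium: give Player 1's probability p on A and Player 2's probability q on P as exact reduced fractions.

(p,q) = (1/8, 2/5)

P1 indiff ⇒ q·9+(1-q)·3 = q·3+(1-q)·7 ⇒ q(6) = (1-q)(4) ⇒ q = 2/5
P2 indiff ⇒ p·2+(1-p)·3 = p·9+(1-p)·2 ⇒ p(-7) = (1-p)(-1) ⇒ p = 1/8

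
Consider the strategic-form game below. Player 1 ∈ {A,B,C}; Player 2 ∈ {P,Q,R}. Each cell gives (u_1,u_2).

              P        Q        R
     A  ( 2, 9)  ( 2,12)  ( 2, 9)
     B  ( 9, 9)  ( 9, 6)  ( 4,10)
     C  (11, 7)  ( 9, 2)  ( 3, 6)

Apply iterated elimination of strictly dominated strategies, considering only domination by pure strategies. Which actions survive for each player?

P1 drop A (B beats it: P:9>2 Q:9>2 R:4>2)
P2 drop Q (P beats it: B:9>6 C:7>2)
P1→{B,C} P2→{P,R}

IESDS → P1:{B,C} P2:{P,R}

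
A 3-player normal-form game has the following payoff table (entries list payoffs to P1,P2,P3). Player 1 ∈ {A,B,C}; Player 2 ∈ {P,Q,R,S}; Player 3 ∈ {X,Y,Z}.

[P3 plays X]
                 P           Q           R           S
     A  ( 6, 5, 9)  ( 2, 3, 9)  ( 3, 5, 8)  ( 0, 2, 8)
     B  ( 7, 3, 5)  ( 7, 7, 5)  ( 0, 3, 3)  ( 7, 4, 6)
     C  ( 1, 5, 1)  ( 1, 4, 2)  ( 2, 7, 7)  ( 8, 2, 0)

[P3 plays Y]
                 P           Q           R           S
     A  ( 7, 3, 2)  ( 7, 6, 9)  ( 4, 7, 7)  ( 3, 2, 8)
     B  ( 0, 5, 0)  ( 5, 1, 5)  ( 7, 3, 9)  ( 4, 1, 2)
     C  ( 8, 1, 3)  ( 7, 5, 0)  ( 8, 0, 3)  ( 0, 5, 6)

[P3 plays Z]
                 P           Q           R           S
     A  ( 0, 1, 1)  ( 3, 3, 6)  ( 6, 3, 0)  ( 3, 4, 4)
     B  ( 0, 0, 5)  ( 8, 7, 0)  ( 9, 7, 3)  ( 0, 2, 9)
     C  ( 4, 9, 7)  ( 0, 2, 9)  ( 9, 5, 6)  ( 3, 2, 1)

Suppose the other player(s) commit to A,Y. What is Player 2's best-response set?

argmax u_2 = {R}

u_2(P vs A,Y) = 3
u_2(Q vs A,Y) = 6
u_2(R vs A,Y) = 7
u_2(S vs A,Y) = 2
max payoff 7 at {R}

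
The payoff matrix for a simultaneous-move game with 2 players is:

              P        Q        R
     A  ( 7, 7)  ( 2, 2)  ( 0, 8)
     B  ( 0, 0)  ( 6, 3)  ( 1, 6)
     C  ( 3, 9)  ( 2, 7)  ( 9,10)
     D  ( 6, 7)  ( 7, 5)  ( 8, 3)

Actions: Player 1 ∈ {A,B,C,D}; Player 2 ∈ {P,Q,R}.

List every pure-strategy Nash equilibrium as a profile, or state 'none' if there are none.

(A,P): not NE [P2→R gives 8>7]
(A,Q): not NE [P1→D gives 7>2; P2→R gives 8>2]
(A,R): not NE [P1→C gives 9>0]
(B,P): not NE [P1→A gives 7>0; P2→R gives 6>0]
(B,Q): not NE [P1→D gives 7>6; P2→R gives 6>3]
(B,R): not NE [P1→C gives 9>1]
(C,P): not NE [P1→A gives 7>3; P2→R gives 10>9]
(C,Q): not NE [P1→D gives 7>2; P2→R gives 10>7]
(C,R): NE
(D,P): not NE [P1→A gives 7>6]
(D,Q): not NE [P2→P gives 7>5]
(D,R): not NE [P1→C gives 9>8; P2→P gives 7>3]

Nash profiles: (C,R)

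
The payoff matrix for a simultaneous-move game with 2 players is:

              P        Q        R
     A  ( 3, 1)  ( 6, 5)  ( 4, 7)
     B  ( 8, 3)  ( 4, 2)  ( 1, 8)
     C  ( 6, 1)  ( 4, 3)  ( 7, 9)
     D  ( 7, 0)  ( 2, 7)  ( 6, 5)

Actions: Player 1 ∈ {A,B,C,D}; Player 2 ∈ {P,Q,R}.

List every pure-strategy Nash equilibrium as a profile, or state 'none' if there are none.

NE set: (C,R)

(A,P): not NE [P1→B gives 8>3; P2→R gives 7>1]
(A,Q): not NE [P2→R gives 7>5]
(A,R): not NE [P1→C gives 7>4]
(B,P): not NE [P2→R gives 8>3]
(B,Q): not NE [P1→A gives 6>4; P2→R gives 8>2]
(B,R): not NE [P1→C gives 7>1]
(C,P): not NE [P1→B gives 8>6; P2→R gives 9>1]
(C,Q): not NE [P1→A gives 6>4; P2→R gives 9>3]
(C,R): NE
(D,P): not NE [P1→B gives 8>7; P2→Q gives 7>0]
(D,Q): not NE [P1→A gives 6>2]
(D,R): not NE [P1→C gives 7>6; P2→Q gives 7>5]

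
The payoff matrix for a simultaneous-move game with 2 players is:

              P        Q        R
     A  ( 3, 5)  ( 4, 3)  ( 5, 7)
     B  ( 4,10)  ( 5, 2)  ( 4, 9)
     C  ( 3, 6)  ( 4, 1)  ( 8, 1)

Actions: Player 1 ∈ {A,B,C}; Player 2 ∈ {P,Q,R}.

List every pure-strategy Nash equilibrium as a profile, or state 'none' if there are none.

Nash profiles: (B,P)

(A,P): not NE [P1→B gives 4>3; P2→R gives 7>5]
(A,Q): not NE [P1→B gives 5>4; P2→R gives 7>3]
(A,R): not NE [P1→C gives 8>5]
(B,P): NE
(B,Q): not NE [P2→P gives 10>2]
(B,R): not NE [P1→C gives 8>4; P2→P gives 10>9]
(C,P): not NE [P1→B gives 4>3]
(C,Q): not NE [P1→B gives 5>4; P2→P gives 6>1]
(C,R): not NE [P2→P gives 6>1]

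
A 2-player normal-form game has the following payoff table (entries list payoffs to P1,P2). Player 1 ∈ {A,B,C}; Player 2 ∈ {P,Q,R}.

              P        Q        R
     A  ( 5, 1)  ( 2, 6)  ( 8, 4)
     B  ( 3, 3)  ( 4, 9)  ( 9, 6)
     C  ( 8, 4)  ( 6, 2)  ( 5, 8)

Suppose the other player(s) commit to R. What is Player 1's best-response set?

u_1(A vs R) = 8
u_1(B vs R) = 9
u_1(C vs R) = 5
max payoff 9 at {B}

P1 best: {B}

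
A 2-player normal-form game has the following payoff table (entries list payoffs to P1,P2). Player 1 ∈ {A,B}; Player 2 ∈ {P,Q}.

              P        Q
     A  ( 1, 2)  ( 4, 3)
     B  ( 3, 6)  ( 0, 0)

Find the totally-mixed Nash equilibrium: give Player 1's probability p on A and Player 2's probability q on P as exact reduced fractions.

(p,q) = (6/7, 2/3)

P1 indiff ⇒ q·1+(1-q)·4 = q·3+(1-q)·0 ⇒ q(-2) = (1-q)(-4) ⇒ q = 2/3
P2 indiff ⇒ p·2+(1-p)·6 = p·3+(1-p)·0 ⇒ p(-1) = (1-p)(-6) ⇒ p = 6/7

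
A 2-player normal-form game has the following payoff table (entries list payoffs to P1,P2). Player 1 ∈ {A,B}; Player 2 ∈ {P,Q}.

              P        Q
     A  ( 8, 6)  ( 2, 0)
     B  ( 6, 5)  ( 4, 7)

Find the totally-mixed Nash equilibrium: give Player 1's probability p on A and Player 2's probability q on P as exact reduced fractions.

(p,q) = (1/4, 1/2)

P1 indiff ⇒ q·8+(1-q)·2 = q·6+(1-q)·4 ⇒ q(2) = (1-q)(2) ⇒ q = 1/2
P2 indiff ⇒ p·6+(1-p)·5 = p·0+(1-p)·7 ⇒ p(6) = (1-p)(2) ⇒ p = 1/4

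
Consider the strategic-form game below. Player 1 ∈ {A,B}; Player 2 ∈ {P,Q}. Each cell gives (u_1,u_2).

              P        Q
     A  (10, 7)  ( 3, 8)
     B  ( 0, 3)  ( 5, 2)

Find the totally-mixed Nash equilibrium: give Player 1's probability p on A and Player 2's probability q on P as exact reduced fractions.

p=1/2, q=1/6

P1 indiff ⇒ q·10+(1-q)·3 = q·0+(1-q)·5 ⇒ q(10) = (1-q)(2) ⇒ q = 1/6
P2 indiff ⇒ p·7+(1-p)·3 = p·8+(1-p)·2 ⇒ p(-1) = (1-p)(-1) ⇒ p = 1/2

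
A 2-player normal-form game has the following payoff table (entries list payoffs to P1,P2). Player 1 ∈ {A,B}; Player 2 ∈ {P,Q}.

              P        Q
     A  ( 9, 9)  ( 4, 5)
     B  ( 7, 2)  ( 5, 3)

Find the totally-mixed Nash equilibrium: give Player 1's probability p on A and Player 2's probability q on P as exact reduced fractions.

P1 indiff ⇒ q·9+(1-q)·4 = q·7+(1-q)·5 ⇒ q(2) = (1-q)(1) ⇒ q = 1/3
P2 indiff ⇒ p·9+(1-p)·2 = p·5+(1-p)·3 ⇒ p(4) = (1-p)(1) ⇒ p = 1/5

P1 mixes 1/5 on A; P2 mixes 1/3 on P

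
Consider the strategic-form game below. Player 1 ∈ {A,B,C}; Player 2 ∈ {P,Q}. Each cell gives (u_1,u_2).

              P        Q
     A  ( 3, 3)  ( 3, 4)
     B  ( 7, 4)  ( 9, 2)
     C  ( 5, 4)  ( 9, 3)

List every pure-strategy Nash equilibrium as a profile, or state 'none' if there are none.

(A,P): not NE [P1→B gives 7>3; P2→Q gives 4>3]
(A,Q): not NE [P1→C gives 9>3]
(B,P): NE
(B,Q): not NE [P2→P gives 4>2]
(C,P): not NE [P1→B gives 7>5]
(C,Q): not NE [P2→P gives 4>3]

PSNE = {(B,P)}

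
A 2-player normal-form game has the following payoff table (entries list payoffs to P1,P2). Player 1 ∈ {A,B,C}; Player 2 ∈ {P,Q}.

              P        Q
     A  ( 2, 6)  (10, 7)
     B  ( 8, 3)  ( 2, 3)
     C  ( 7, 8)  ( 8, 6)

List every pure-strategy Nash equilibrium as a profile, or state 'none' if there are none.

(A,P): not NE [P1→B gives 8>2; P2→Q gives 7>6]
(A,Q): NE
(B,P): NE
(B,Q): not NE [P1→A gives 10>2]
(C,P): not NE [P1→B gives 8>7]
(C,Q): not NE [P1→A gives 10>8; P2→P gives 8>6]

NE set: (A,Q), (B,P)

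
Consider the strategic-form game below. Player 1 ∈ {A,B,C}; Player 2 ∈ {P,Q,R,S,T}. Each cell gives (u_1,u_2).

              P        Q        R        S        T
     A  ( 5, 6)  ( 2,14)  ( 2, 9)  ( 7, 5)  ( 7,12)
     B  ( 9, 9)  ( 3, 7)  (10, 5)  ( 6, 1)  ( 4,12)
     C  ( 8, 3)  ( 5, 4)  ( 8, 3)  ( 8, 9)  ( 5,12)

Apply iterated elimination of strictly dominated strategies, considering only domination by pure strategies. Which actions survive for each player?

Remaining: P1:{A,C} P2:{Q,T}

P2 drop P (T beats it: A:12>6 B:12>9 C:12>3)
P2 drop R (Q beats it: A:14>9 B:7>5 C:4>3)
P1 drop B (C beats it: Q:5>3 S:8>6 T:5>4)
P2 drop S (T beats it: A:12>5 C:12>9)
P1→{A,C} P2→{Q,T}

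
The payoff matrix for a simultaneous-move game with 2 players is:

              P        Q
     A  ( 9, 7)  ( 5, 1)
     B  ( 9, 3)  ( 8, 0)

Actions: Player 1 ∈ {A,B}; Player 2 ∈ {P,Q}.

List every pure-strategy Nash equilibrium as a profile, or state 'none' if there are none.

(A,P): NE
(A,Q): not NE [P1→B gives 8>5; P2→P gives 7>1]
(B,P): NE
(B,Q): not NE [P2→P gives 3>0]

PSNE = {(A,P), (B,P)}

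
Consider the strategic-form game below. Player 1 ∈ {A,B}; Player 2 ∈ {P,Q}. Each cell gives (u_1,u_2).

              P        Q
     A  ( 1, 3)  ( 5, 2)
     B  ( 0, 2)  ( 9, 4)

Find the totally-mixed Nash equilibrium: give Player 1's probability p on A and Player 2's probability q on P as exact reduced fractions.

P1 indiff ⇒ q·1+(1-q)·5 = q·0+(1-q)·9 ⇒ q(1) = (1-q)(4) ⇒ q = 4/5
P2 indiff ⇒ p·3+(1-p)·2 = p·2+(1-p)·4 ⇒ p(1) = (1-p)(2) ⇒ p = 2/3

(p,q) = (2/3, 4/5)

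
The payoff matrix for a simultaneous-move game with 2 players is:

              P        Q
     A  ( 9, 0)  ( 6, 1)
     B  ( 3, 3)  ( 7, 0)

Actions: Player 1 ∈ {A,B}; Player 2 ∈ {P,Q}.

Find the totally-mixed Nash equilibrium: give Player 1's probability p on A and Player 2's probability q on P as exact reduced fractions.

p=3/4, q=1/7

P1 indiff ⇒ q·9+(1-q)·6 = q·3+(1-q)·7 ⇒ q(6) = (1-q)(1) ⇒ q = 1/7
P2 indiff ⇒ p·0+(1-p)·3 = p·1+(1-p)·0 ⇒ p(-1) = (1-p)(-3) ⇒ p = 3/4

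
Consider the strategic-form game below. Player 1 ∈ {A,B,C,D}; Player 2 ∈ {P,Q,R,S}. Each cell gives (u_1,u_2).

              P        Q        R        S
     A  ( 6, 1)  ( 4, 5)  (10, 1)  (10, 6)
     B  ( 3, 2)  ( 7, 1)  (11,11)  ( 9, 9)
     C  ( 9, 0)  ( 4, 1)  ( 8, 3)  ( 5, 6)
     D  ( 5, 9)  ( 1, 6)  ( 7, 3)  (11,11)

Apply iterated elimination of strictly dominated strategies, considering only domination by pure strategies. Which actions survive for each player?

IESDS → P1:{A,B,D} P2:{R,S}

P2 drop P (S beats it: A:6>1 B:9>2 C:6>0 D:11>9)
P1 drop C (B beats it: Q:7>4 R:11>8 S:9>5)
P2 drop Q (S beats it: A:6>5 B:9>1 D:11>6)
P1→{A,B,D} P2→{R,S}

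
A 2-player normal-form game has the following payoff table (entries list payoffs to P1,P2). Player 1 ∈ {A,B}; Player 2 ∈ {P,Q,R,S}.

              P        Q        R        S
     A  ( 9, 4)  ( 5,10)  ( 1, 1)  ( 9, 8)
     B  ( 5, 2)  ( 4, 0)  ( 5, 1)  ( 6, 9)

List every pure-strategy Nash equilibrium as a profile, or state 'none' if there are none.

(A,P): not NE [P2→Q gives 10>4]
(A,Q): NE
(A,R): not NE [P1→B gives 5>1; P2→Q gives 10>1]
(A,S): not NE [P2→Q gives 10>8]
(B,P): not NE [P1→A gives 9>5; P2→S gives 9>2]
(B,Q): not NE [P1→A gives 5>4; P2→S gives 9>0]
(B,R): not NE [P2→S gives 9>1]
(B,S): not NE [P1→A gives 9>6]

NE set: (A,Q)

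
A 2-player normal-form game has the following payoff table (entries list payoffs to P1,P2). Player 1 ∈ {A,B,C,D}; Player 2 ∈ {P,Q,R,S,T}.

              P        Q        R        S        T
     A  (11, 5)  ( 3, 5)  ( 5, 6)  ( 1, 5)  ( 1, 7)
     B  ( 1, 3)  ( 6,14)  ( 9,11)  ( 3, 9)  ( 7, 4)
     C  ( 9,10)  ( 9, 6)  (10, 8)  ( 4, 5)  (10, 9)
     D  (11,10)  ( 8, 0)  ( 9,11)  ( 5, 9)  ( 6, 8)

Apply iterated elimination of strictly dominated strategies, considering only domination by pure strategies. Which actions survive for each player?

IESDS → P1:{A,C,D} P2:{P,R,T}

P1 drop B (C beats it: P:9>1 Q:9>6 R:10>9 S:4>3 T:10>7)
P2 drop Q (R beats it: A:6>5 C:8>6 D:11>0)
P2 drop S (R beats it: A:6>5 C:8>5 D:11>9)
P1→{A,C,D} P2→{P,R,T}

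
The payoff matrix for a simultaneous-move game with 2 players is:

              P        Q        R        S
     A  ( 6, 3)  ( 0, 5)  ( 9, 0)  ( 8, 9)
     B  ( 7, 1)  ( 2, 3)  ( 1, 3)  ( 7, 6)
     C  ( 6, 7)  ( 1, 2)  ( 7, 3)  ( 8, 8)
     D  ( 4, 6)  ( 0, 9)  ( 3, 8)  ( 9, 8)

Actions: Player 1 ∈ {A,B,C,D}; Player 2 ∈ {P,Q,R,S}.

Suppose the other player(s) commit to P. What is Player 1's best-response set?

BR_1 = {B}

u_1(A vs P) = 6
u_1(B vs P) = 7
u_1(C vs P) = 6
u_1(D vs P) = 4
max payoff 7 at {B}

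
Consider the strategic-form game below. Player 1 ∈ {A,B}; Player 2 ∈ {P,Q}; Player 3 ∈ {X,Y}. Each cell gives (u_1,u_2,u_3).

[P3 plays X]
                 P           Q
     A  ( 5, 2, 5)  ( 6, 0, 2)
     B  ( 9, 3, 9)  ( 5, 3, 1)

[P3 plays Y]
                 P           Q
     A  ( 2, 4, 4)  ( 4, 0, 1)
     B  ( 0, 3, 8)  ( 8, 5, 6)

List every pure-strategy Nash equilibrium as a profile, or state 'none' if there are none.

(A,P,X): not NE [P1→B gives 9>5]
(A,P,Y): not NE [P3→X gives 5>4]
(A,Q,X): not NE [P2→P gives 2>0]
(A,Q,Y): not NE [P1→B gives 8>4; P2→P gives 4>0; P3→X gives 2>1]
(B,P,X): NE
(B,P,Y): not NE [P1→A gives 2>0; P2→Q gives 5>3; P3→X gives 9>8]
(B,Q,X): not NE [P1→A gives 6>5; P3→Y gives 6>1]
(B,Q,Y): NE

Nash profiles: (B,P,X), (B,Q,Y)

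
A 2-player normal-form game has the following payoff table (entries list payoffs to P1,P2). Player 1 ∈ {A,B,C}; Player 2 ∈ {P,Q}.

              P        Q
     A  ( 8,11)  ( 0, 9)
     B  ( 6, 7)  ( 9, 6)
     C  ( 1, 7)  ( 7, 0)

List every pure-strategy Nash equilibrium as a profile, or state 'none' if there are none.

Nash profiles: (A,P)

(A,P): NE
(A,Q): not NE [P1→B gives 9>0; P2→P gives 11>9]
(B,P): not NE [P1→A gives 8>6]
(B,Q): not NE [P2→P gives 7>6]
(C,P): not NE [P1→A gives 8>1]
(C,Q): not NE [P1→B gives 9>7; P2→P gives 7>0]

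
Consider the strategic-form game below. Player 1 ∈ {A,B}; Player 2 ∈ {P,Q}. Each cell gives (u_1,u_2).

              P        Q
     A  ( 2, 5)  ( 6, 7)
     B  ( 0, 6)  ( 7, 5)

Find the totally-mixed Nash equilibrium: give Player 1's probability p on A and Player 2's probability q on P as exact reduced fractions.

p=1/3, q=1/3

P1 indiff ⇒ q·2+(1-q)·6 = q·0+(1-q)·7 ⇒ q(2) = (1-q)(1) ⇒ q = 1/3
P2 indiff ⇒ p·5+(1-p)·6 = p·7+(1-p)·5 ⇒ p(-2) = (1-p)(-1) ⇒ p = 1/3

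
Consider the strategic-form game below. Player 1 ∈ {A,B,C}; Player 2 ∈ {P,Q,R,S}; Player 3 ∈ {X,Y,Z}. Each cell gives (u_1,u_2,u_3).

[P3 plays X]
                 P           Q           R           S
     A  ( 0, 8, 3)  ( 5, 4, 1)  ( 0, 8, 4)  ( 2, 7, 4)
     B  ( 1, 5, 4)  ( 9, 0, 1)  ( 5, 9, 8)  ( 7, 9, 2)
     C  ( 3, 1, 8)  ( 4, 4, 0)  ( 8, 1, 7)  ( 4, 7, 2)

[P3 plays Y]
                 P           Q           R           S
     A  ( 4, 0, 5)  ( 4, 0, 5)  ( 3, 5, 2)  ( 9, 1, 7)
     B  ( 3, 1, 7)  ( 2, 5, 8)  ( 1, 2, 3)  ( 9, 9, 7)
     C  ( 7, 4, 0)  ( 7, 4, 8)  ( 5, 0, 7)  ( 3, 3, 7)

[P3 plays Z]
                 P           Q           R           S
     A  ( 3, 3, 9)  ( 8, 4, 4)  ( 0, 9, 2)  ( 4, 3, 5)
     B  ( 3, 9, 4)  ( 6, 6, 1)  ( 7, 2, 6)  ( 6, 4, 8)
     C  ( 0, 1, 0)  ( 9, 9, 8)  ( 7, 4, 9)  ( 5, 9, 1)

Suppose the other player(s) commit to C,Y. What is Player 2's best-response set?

argmax u_2 = {P,Q}

u_2(P vs C,Y) = 4
u_2(Q vs C,Y) = 4
u_2(R vs C,Y) = 0
u_2(S vs C,Y) = 3
max payoff 4 at {P,Q}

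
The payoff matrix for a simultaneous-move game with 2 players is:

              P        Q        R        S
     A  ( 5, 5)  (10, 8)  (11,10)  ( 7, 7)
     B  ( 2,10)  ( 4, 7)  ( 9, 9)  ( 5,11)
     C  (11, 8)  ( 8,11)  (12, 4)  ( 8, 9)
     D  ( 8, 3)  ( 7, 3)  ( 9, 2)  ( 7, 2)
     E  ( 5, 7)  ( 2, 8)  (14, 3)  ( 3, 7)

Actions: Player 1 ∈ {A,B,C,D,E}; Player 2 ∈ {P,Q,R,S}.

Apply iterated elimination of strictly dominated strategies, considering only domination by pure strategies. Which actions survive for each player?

P1 drop B (A beats it: P:5>2 Q:10>4 R:11>9 S:7>5)
P1 drop D (C beats it: P:11>8 Q:8>7 R:12>9 S:8>7)
P2 drop P (Q beats it: A:8>5 C:11>8 E:8>7)
P2 drop S (Q beats it: A:8>7 C:11>9 E:8>7)
P1→{A,C,E} P2→{Q,R}

Survivors P1:{A,C,E} P2:{Q,R}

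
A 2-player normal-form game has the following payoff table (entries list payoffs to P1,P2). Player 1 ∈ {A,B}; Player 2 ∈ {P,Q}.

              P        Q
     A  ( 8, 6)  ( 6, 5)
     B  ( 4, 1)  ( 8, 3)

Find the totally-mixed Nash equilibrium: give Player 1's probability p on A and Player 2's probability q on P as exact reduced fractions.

p=2/3, q=1/3

P1 indiff ⇒ q·8+(1-q)·6 = q·4+(1-q)·8 ⇒ q(4) = (1-q)(2) ⇒ q = 1/3
P2 indiff ⇒ p·6+(1-p)·1 = p·5+(1-p)·3 ⇒ p(1) = (1-p)(2) ⇒ p = 2/3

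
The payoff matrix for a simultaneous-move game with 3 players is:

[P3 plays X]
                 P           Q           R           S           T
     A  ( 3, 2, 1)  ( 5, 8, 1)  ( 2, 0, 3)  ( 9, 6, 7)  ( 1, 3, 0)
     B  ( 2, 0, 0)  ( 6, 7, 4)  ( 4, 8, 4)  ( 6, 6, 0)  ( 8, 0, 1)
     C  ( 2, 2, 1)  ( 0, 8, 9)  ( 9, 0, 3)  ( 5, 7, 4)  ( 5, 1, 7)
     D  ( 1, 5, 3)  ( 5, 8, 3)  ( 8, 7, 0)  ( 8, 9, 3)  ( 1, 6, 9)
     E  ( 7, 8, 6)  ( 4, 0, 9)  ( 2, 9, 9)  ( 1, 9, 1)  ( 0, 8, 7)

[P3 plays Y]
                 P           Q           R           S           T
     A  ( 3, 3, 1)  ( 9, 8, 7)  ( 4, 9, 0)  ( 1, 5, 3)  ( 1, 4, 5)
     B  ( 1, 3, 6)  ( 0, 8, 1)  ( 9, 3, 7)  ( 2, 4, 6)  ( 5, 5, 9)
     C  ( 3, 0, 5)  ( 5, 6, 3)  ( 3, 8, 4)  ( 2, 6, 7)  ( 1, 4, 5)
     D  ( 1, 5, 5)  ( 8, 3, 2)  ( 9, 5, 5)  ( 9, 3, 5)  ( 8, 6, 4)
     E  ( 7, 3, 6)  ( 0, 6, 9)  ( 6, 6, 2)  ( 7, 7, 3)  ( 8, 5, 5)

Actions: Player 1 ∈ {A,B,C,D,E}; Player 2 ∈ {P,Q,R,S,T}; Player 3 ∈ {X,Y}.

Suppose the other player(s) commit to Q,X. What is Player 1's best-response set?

u_1(A vs Q,X) = 5
u_1(B vs Q,X) = 6
u_1(C vs Q,X) = 0
u_1(D vs Q,X) = 5
u_1(E vs Q,X) = 4
max payoff 6 at {B}

P1 best: {B}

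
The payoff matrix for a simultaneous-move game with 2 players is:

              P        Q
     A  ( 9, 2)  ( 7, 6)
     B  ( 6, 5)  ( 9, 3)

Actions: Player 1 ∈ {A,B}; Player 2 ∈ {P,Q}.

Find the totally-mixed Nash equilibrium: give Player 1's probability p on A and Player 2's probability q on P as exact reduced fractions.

P1 indiff ⇒ q·9+(1-q)·7 = q·6+(1-q)·9 ⇒ q(3) = (1-q)(2) ⇒ q = 2/5
P2 indiff ⇒ p·2+(1-p)·5 = p·6+(1-p)·3 ⇒ p(-4) = (1-p)(-2) ⇒ p = 1/3

(p,q) = (1/3, 2/5)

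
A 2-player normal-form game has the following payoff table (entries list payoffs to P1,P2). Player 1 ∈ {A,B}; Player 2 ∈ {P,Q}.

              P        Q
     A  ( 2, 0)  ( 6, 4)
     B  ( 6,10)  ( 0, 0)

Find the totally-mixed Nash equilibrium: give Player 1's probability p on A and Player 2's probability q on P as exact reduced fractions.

p=5/7, q=3/5

P1 indiff ⇒ q·2+(1-q)·6 = q·6+(1-q)·0 ⇒ q(-4) = (1-q)(-6) ⇒ q = 3/5
P2 indiff ⇒ p·0+(1-p)·10 = p·4+(1-p)·0 ⇒ p(-4) = (1-p)(-10) ⇒ p = 5/7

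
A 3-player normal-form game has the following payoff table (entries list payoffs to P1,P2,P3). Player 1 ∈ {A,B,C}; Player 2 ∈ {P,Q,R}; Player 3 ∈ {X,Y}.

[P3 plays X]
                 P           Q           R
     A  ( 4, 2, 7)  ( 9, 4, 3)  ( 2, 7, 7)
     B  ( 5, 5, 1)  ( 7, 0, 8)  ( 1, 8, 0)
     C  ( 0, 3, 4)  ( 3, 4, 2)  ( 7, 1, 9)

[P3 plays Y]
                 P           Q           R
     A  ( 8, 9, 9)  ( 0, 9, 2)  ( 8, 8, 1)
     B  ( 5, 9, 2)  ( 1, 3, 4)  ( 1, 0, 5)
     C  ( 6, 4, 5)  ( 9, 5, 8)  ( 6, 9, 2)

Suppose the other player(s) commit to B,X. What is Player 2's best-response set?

u_2(P vs B,X) = 5
u_2(Q vs B,X) = 0
u_2(R vs B,X) = 8
max payoff 8 at {R}

argmax u_2 = {R}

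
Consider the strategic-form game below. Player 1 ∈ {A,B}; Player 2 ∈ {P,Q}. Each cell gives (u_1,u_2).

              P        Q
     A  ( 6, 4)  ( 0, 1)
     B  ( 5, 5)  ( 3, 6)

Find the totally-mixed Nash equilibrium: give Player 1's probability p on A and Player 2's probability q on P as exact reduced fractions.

(p,q) = (1/4, 3/4)

P1 indiff ⇒ q·6+(1-q)·0 = q·5+(1-q)·3 ⇒ q(1) = (1-q)(3) ⇒ q = 3/4
P2 indiff ⇒ p·4+(1-p)·5 = p·1+(1-p)·6 ⇒ p(3) = (1-p)(1) ⇒ p = 1/4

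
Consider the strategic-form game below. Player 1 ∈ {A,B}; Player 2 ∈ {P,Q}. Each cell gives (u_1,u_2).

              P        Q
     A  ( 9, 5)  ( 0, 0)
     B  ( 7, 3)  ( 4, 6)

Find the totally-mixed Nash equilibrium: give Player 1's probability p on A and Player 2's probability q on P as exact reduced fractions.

P1 indiff ⇒ q·9+(1-q)·0 = q·7+(1-q)·4 ⇒ q(2) = (1-q)(4) ⇒ q = 2/3
P2 indiff ⇒ p·5+(1-p)·3 = p·0+(1-p)·6 ⇒ p(5) = (1-p)(3) ⇒ p = 3/8

(p,q) = (3/8, 2/3)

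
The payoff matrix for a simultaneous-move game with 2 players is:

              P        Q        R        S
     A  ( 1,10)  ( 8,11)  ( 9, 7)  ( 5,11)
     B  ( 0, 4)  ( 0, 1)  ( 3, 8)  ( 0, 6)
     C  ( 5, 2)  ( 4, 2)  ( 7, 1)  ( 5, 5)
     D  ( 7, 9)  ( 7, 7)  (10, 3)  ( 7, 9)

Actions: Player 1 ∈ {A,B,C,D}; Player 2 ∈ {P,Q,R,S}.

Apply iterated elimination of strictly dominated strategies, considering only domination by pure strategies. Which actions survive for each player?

P1 drop B (A beats it: P:1>0 Q:8>0 R:9>3 S:5>0)
P1 drop C (D beats it: P:7>5 Q:7>4 R:10>7 S:7>5)
P2 drop R (P beats it: A:10>7 D:9>3)
P1→{A,D} P2→{P,Q,S}

IESDS → P1:{A,D} P2:{P,Q,S}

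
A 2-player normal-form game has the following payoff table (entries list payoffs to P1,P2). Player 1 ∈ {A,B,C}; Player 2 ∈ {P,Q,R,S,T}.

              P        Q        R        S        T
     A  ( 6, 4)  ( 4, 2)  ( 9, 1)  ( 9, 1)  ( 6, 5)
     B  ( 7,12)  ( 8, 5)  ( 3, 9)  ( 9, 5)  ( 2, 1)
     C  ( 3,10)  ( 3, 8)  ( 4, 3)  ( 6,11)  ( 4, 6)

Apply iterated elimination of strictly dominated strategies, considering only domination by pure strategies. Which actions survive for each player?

P1 drop C (A beats it: P:6>3 Q:4>3 R:9>4 S:9>6 T:6>4)
P2 drop Q (P beats it: A:4>2 B:12>5)
P2 drop R (P beats it: A:4>1 B:12>9)
P2 drop S (P beats it: A:4>1 B:12>5)
P1→{A,B} P2→{P,T}

Survivors P1:{A,B} P2:{P,T}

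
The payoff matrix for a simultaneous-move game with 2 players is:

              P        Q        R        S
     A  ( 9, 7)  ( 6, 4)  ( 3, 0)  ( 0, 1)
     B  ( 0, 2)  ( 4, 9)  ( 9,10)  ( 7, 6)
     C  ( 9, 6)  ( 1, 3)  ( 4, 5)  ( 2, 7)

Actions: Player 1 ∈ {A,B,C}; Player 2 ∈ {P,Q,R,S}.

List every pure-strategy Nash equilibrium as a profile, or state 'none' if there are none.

(A,P): NE
(A,Q): not NE [P2→P gives 7>4]
(A,R): not NE [P1→B gives 9>3; P2→P gives 7>0]
(A,S): not NE [P1→B gives 7>0; P2→P gives 7>1]
(B,P): not NE [P1→C gives 9>0; P2→R gives 10>2]
(B,Q): not NE [P1→A gives 6>4; P2→R gives 10>9]
(B,R): NE
(B,S): not NE [P2→R gives 10>6]
(C,P): not NE [P2→S gives 7>6]
(C,Q): not NE [P1→A gives 6>1; P2→S gives 7>3]
(C,R): not NE [P1→B gives 9>4; P2→S gives 7>5]
(C,S): not NE [P1→B gives 7>2]

PSNE = {(A,P), (B,R)}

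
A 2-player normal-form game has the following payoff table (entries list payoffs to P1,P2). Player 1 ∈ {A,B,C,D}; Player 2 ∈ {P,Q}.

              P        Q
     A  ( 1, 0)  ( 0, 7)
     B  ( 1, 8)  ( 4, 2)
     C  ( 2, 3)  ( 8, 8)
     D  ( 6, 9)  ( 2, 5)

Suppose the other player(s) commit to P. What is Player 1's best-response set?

P1 best: {D}

u_1(A vs P) = 1
u_1(B vs P) = 1
u_1(C vs P) = 2
u_1(D vs P) = 6
max payoff 6 at {D}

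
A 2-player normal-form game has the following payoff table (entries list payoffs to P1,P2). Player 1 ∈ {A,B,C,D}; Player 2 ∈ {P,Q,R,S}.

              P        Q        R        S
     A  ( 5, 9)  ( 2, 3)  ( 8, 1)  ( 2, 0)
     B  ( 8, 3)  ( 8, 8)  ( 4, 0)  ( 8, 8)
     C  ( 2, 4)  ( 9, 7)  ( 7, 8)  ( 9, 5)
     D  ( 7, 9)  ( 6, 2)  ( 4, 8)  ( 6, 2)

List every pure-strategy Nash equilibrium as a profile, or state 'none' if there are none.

Equilibria: none

(A,P): not NE [P1→B gives 8>5]
(A,Q): not NE [P1→C gives 9>2; P2→P gives 9>3]
(A,R): not NE [P2→P gives 9>1]
(A,S): not NE [P1→C gives 9>2; P2→P gives 9>0]
(B,P): not NE [P2→S gives 8>3]
(B,Q): not NE [P1→C gives 9>8]
(B,R): not NE [P1→A gives 8>4; P2→S gives 8>0]
(B,S): not NE [P1→C gives 9>8]
(C,P): not NE [P1→B gives 8>2; P2→R gives 8>4]
(C,Q): not NE [P2→R gives 8>7]
(C,R): not NE [P1→A gives 8>7]
(C,S): not NE [P2→R gives 8>5]
(D,P): not NE [P1→B gives 8>7]
(D,Q): not NE [P1→C gives 9>6; P2→P gives 9>2]
(D,R): not NE [P1→A gives 8>4; P2→P gives 9>8]
(D,S): not NE [P1→C gives 9>6; P2→P gives 9>2]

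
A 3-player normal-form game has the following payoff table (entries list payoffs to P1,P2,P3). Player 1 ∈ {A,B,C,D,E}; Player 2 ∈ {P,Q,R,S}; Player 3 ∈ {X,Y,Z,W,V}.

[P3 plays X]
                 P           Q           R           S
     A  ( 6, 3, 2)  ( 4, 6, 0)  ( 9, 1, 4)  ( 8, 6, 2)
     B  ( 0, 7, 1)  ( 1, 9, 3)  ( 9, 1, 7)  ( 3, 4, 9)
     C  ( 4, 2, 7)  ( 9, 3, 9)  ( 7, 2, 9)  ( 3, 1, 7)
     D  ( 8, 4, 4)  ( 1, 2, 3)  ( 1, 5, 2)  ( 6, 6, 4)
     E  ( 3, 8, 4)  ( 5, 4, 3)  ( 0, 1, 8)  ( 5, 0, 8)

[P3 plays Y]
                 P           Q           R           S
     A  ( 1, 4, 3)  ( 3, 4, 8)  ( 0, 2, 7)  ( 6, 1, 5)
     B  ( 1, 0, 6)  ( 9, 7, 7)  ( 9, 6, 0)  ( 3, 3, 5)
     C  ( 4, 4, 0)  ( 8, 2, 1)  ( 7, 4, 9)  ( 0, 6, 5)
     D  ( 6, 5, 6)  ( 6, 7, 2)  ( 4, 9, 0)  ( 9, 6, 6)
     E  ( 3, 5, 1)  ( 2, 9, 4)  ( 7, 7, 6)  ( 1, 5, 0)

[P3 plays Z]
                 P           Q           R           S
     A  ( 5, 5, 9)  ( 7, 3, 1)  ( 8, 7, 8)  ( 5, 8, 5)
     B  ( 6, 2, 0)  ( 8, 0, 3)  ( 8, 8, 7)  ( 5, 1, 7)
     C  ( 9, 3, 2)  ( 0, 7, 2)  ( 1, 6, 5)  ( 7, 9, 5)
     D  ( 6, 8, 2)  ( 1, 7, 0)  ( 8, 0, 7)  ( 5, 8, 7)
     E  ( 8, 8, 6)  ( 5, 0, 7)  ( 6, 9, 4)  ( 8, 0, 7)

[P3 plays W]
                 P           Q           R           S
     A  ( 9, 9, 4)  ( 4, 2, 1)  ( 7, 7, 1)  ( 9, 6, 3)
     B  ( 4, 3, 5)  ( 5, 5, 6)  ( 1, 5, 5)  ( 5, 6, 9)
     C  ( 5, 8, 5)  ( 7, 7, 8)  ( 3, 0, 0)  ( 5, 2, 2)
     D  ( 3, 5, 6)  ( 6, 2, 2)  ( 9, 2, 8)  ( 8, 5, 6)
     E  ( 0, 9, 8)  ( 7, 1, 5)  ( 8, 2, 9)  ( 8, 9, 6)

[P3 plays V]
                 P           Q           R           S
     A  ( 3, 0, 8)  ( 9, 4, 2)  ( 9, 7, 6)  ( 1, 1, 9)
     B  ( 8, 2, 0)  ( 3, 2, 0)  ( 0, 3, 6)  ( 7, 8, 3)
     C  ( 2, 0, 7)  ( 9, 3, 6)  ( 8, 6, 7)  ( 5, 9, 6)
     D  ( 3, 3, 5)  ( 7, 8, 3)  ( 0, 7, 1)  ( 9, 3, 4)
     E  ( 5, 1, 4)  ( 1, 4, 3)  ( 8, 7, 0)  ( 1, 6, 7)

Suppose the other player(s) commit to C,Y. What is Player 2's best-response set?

u_2(P vs C,Y) = 4
u_2(Q vs C,Y) = 2
u_2(R vs C,Y) = 4
u_2(S vs C,Y) = 6
max payoff 6 at {S}

BR_2 = {S}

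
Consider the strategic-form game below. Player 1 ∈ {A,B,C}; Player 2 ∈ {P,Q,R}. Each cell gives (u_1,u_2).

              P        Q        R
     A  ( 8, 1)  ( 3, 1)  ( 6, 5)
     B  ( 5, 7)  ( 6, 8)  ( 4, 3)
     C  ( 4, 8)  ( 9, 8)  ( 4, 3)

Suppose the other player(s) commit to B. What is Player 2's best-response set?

u_2(P vs B) = 7
u_2(Q vs B) = 8
u_2(R vs B) = 3
max payoff 8 at {Q}

P2 best: {Q}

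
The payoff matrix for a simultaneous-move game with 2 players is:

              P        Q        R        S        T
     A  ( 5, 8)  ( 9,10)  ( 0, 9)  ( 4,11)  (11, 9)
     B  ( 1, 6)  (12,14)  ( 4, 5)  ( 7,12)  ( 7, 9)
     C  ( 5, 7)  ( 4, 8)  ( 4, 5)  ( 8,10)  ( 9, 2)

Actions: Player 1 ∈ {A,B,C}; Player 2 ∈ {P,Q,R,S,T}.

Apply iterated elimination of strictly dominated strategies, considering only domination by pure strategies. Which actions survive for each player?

IESDS → P1:{B,C} P2:{Q,S}

P2 drop P (Q beats it: A:10>8 B:14>6 C:8>7)
P2 drop R (Q beats it: A:10>9 B:14>5 C:8>5)
P2 drop T (Q beats it: A:10>9 B:14>9 C:8>2)
P1 drop A (B beats it: Q:12>9 S:7>4)
P1→{B,C} P2→{Q,S}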